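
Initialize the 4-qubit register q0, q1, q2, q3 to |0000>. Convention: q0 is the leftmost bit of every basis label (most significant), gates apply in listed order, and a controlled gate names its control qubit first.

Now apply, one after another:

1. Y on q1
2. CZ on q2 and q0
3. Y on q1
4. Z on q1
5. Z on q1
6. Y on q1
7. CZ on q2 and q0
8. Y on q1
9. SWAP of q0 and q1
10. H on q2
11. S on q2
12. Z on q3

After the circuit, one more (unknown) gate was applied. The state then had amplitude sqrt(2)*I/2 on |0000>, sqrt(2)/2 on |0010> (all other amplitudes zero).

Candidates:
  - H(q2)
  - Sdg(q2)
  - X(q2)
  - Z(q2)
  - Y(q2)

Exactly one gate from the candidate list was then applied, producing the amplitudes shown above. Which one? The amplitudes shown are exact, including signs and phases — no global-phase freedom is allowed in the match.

It was X(q2) that produced the state shown. Key observation: the block from step 1 through step 8 cancels to the identity and can be dropped.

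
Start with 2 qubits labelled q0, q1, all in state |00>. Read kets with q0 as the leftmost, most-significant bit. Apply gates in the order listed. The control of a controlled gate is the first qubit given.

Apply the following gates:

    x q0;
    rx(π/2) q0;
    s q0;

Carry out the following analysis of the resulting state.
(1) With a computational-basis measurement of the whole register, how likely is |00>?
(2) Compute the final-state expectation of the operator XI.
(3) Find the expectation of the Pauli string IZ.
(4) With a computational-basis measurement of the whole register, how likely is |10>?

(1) Outcome |00> occurs with probability 1/2.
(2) In the final state, XI has expectation -1.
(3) The expectation value of IZ is 1.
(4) The probability of measuring |10> is 1/2.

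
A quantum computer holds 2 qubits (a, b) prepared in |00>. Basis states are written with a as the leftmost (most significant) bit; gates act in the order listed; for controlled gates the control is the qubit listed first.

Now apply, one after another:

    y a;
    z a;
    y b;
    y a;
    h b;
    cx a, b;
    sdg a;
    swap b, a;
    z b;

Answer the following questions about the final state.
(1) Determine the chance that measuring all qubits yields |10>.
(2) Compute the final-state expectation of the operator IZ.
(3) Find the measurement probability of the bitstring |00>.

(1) The probability of measuring |10> is 1/2.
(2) The expectation value of IZ is 1.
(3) A full measurement returns |00> with probability 1/2.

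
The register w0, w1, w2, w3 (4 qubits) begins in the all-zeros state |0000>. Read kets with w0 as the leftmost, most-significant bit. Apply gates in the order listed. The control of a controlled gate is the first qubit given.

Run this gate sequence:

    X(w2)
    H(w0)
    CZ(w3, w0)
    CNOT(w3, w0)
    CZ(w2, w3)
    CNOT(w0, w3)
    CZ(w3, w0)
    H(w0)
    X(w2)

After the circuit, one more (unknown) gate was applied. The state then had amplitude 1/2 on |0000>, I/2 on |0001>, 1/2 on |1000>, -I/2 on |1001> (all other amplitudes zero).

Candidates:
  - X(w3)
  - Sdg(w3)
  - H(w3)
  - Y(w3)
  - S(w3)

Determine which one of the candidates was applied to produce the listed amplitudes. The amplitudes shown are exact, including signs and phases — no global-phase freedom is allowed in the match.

The unique candidate consistent with the amplitudes is Sdg(w3).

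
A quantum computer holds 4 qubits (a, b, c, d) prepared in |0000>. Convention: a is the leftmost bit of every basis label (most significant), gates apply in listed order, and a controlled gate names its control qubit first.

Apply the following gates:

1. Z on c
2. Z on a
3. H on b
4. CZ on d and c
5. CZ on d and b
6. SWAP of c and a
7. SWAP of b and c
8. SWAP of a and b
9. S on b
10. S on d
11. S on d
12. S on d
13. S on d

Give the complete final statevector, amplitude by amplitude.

The resulting statevector has amplitude sqrt(2)/2 on |0000>, sqrt(2)/2 on |0010>, and 0 on every other basis state. Key observation: steps 10-13 multiply out to the identity, so the circuit reduces to the remaining gates.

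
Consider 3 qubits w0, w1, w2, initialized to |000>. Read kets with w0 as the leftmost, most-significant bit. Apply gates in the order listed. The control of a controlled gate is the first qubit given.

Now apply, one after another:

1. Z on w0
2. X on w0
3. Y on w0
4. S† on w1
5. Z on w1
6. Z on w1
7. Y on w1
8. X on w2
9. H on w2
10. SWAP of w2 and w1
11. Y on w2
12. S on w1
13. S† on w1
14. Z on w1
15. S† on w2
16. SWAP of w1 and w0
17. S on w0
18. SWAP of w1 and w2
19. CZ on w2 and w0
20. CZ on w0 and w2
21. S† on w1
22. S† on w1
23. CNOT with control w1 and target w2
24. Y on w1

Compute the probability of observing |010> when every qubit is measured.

A full measurement returns |010> with probability 1/2.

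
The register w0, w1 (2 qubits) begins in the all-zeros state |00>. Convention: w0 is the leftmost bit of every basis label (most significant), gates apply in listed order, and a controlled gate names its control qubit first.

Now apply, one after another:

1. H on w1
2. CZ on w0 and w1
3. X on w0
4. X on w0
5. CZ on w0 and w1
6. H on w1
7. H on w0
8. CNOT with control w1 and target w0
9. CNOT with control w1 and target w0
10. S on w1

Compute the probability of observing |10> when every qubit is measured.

A full measurement returns |10> with probability 1/2.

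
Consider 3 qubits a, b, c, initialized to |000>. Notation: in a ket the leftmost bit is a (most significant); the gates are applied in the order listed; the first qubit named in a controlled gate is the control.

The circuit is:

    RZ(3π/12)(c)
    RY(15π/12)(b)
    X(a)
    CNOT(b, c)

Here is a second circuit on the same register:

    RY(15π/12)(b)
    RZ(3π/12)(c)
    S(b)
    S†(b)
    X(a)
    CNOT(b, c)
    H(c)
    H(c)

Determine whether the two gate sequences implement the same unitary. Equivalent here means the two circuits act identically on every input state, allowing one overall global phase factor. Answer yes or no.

Yes: on every input state the two circuits agree up to one overall phase factor.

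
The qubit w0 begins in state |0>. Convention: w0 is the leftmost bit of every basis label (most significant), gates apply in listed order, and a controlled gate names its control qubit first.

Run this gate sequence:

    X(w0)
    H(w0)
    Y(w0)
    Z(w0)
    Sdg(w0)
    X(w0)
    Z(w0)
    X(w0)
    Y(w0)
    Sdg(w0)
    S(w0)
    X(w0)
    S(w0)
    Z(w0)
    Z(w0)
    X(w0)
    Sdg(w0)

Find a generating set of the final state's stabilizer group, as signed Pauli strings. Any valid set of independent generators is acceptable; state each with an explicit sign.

The stabilizer group can be generated by +Y, among other valid generating sets.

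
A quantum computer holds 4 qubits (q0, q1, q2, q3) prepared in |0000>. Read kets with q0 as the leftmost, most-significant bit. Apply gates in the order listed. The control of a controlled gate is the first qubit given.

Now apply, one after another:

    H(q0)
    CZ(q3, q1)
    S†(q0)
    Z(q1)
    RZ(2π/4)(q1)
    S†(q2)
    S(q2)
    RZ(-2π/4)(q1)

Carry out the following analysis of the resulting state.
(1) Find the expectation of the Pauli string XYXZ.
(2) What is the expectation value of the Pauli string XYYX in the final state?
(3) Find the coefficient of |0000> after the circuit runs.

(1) The expectation value of XYXZ is 0. Key observation: steps 5-8 multiply out to the identity, so the circuit reduces to the remaining gates.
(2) The expectation value of XYYX is 0.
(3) |0000> carries amplitude sqrt(2)/2 in the final state.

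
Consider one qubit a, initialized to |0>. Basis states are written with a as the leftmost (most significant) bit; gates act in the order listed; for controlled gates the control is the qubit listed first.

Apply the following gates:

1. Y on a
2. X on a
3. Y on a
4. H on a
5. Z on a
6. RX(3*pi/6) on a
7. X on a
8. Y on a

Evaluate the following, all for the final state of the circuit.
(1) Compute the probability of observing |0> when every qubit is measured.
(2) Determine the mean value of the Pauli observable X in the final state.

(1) A full measurement returns |0> with probability 1/2.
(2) In the final state, X has expectation -1.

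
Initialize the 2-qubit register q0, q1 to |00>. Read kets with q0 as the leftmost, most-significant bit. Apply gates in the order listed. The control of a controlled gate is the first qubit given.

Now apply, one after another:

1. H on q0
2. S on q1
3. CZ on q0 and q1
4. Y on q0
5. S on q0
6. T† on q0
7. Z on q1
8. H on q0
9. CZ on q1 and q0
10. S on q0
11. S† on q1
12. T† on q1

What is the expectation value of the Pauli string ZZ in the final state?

The expectation value of ZZ is -sqrt(2)/2.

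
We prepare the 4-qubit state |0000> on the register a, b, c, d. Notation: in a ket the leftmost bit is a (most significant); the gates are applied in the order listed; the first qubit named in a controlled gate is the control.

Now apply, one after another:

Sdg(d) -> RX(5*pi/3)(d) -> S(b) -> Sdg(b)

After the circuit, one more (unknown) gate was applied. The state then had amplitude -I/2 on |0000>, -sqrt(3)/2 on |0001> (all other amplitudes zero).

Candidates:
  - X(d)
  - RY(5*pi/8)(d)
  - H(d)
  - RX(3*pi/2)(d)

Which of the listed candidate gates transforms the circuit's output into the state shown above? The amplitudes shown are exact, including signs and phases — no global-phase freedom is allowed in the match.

The applied gate was X(d).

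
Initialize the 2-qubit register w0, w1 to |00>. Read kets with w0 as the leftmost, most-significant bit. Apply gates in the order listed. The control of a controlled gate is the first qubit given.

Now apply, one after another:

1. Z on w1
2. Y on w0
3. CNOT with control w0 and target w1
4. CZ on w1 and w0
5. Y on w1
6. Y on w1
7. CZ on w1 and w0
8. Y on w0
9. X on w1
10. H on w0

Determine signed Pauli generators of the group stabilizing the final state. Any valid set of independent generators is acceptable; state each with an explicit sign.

The final state is stabilized by the group generated by +XI, +IZ; other independent generating sets are equally valid. Key observation: gates 4-7 undo each other exactly, leaving only the rest of the circuit to track.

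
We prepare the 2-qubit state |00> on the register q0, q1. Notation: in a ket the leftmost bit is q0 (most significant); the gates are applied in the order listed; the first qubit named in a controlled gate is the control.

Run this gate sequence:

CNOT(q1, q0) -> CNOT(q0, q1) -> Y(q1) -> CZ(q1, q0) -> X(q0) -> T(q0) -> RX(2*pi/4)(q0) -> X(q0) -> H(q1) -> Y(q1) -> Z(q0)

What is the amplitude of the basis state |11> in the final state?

The final state's coefficient on |11> equals -exp(3*I*pi/4)/2.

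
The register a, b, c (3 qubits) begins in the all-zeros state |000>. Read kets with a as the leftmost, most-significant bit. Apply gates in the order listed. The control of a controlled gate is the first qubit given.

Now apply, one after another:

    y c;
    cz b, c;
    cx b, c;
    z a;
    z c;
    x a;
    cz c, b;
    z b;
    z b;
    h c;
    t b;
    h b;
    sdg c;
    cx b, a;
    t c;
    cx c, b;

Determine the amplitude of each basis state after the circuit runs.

After the circuit, the state carries amplitude 0 on |000>, exp(I*pi/4)/2 on |001>, -I/2 on |010>, 0 on |011>, -I/2 on |100>, 0 on |101>, 0 on |110>, exp(I*pi/4)/2 on |111>.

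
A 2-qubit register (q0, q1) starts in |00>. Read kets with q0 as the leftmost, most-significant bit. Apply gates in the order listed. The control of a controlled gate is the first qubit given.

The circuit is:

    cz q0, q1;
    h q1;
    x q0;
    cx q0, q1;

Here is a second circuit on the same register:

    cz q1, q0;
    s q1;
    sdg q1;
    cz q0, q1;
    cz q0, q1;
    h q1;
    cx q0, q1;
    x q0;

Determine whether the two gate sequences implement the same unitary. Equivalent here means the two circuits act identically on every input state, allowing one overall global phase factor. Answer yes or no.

No — the two circuits implement different unitaries, even allowing a global phase.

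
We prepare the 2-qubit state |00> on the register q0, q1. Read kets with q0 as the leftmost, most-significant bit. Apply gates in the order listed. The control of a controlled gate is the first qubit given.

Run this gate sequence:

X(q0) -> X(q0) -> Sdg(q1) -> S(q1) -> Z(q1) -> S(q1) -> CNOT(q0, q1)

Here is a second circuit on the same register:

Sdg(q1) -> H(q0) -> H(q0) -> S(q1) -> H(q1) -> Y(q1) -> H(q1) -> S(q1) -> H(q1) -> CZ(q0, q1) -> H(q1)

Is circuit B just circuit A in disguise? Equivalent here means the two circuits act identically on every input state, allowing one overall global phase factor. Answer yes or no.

No, they are not equivalent — no single phase factor reconciles the two unitaries.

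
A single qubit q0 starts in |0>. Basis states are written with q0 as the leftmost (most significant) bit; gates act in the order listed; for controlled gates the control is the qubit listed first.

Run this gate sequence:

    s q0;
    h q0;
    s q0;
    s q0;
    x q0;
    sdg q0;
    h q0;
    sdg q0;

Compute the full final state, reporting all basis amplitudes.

After the circuit, the state carries amplitude -1/2 - I/2 on |0>, 1/2 + I/2 on |1>.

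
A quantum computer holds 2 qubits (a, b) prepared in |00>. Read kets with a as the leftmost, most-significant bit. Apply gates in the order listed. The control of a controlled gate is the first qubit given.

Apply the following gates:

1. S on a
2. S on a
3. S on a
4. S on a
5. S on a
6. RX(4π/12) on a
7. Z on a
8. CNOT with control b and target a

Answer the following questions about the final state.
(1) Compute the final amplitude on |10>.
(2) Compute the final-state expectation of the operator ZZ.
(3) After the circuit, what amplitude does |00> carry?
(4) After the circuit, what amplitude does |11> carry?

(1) The final state's coefficient on |10> equals I/2.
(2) In the final state, ZZ has expectation 1/2.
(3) The final state's coefficient on |00> equals sqrt(3)/2.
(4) |11> carries amplitude 0 in the final state.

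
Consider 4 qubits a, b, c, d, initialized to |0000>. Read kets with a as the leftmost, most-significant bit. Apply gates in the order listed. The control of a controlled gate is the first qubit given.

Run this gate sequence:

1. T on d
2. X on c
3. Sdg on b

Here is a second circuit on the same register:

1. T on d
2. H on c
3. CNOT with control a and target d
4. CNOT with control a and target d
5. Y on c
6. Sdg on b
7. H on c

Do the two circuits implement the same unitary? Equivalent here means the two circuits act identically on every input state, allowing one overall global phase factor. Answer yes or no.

No — the two circuits implement different unitaries, even allowing a global phase.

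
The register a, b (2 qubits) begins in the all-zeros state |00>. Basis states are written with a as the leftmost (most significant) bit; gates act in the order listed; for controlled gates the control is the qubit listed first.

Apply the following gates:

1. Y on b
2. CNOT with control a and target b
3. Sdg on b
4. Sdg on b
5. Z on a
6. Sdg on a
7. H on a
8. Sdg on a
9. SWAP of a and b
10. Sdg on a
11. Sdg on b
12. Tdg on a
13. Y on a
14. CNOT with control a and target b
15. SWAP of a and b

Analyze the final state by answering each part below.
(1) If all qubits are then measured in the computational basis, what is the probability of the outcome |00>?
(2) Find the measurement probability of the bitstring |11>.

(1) The probability of measuring |00> is 1/2.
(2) The probability of measuring |11> is 0.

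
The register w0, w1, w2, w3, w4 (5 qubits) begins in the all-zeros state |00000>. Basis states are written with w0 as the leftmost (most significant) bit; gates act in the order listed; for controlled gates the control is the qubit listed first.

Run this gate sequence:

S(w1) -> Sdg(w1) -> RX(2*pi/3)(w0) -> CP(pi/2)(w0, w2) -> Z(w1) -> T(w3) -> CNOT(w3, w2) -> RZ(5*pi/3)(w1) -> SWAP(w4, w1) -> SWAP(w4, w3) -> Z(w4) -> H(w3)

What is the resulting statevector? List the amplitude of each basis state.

The resulting statevector has amplitude -sqrt(2)*exp(I*pi/6)/4 on |00000>, -sqrt(2)*exp(I*pi/6)/4 on |00010>, sqrt(6)*exp(2*I*pi/3)/4 on |10000>, sqrt(6)*exp(2*I*pi/3)/4 on |10010>, and 0 on every other basis state.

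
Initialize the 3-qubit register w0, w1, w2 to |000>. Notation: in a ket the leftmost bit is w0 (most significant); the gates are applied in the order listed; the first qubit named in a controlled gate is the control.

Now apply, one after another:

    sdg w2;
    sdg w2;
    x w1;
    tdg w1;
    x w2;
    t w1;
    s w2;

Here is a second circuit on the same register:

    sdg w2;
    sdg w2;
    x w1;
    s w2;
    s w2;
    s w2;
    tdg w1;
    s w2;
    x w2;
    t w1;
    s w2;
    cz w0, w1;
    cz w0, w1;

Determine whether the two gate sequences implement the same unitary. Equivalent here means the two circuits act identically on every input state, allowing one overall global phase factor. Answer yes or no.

Yes: on every input state the two circuits agree up to one overall phase factor.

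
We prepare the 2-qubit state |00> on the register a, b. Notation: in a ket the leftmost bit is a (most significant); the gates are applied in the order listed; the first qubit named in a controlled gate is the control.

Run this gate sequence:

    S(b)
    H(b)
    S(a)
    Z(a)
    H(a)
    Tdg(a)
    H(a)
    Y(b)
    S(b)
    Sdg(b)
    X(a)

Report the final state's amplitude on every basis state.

The final amplitudes are sqrt(2)*(-I + exp(I*pi/4))/4 on |00>, sqrt(2)*(-exp(I*pi/4) + I)/4 on |01>, sqrt(2)*(-I - exp(I*pi/4))/4 on |10>, sqrt(2)*(exp(I*pi/4) + I)/4 on |11>.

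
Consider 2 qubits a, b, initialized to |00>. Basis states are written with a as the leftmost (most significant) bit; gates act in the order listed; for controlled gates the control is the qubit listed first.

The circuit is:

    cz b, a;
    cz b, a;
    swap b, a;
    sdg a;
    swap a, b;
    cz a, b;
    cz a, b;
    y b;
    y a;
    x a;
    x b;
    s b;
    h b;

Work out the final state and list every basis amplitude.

After the circuit, the state carries amplitude -sqrt(2)/2 on |00>, -sqrt(2)/2 on |01>, 0 on |10>, 0 on |11>.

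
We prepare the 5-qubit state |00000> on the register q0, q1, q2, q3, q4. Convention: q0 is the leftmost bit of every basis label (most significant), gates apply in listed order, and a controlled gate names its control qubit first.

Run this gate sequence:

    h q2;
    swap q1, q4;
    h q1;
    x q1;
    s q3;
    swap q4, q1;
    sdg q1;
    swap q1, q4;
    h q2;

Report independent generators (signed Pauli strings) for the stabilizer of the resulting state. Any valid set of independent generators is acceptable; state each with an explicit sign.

One valid set of independent stabilizer generators is +IXIII, +ZIIII, +IIZII, +IIIZI, +IIIIZ (any independent generating set of the same group is equally correct).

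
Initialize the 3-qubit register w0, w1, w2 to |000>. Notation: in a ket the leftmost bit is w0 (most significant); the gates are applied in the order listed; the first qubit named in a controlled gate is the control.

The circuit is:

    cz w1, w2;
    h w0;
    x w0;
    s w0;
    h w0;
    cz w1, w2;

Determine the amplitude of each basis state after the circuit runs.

The final amplitudes are 1/2 + I/2 on |000>, 1/2 - I/2 on |100>, and 0 on every other basis state.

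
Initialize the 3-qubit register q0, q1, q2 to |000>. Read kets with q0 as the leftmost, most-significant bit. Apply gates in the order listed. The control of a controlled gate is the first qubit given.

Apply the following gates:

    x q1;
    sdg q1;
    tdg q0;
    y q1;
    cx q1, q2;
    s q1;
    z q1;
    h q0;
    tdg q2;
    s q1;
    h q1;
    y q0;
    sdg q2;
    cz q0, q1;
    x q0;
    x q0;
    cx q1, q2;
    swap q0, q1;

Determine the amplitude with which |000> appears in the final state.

The amplitude on |000> is I/2.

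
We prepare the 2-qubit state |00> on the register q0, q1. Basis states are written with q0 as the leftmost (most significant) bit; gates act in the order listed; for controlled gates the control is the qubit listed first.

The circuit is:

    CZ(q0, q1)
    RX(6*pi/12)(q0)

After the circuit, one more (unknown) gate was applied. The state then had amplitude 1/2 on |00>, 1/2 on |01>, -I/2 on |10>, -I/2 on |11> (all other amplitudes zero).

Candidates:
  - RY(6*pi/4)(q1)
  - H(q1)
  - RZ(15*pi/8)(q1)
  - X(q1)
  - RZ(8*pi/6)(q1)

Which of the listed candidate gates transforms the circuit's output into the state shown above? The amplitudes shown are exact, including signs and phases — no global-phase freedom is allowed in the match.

The applied gate was H(q1).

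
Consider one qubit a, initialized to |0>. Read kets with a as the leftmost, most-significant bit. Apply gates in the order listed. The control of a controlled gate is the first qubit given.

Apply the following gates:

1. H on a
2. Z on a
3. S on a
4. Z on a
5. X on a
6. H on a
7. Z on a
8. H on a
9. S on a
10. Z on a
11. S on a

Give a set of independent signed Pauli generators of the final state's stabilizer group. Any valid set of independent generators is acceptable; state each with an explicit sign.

The stabilizer group can be generated by +Y, among other valid generating sets.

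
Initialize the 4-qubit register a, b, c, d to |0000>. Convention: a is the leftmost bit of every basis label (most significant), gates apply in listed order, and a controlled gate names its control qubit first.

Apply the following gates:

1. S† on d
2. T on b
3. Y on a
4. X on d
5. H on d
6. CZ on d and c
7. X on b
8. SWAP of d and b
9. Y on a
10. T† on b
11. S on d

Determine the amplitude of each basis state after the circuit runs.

The resulting statevector has amplitude sqrt(2)*I/2 on |0001>, -sqrt(2)*exp(I*pi/4)/2 on |0101>, and 0 on every other basis state.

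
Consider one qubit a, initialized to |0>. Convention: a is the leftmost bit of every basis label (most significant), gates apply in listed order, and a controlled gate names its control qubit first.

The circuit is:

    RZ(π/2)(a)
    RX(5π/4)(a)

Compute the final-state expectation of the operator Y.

The expectation value of Y is sqrt(2)/2.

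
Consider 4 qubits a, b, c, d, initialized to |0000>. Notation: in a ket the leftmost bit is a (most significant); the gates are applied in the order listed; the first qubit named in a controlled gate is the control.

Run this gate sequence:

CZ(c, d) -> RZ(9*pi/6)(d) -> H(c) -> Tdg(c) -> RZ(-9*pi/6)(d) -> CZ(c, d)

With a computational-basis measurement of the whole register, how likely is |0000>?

Outcome |0000> occurs with probability 1/2.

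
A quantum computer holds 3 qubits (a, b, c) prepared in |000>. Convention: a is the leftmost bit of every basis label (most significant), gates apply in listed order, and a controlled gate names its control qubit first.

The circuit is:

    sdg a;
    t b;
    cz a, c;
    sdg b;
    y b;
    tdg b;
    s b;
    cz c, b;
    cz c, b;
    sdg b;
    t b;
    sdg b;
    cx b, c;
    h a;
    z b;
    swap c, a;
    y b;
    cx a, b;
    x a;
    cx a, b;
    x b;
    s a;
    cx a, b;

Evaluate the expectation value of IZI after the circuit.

The expectation value of IZI is 1.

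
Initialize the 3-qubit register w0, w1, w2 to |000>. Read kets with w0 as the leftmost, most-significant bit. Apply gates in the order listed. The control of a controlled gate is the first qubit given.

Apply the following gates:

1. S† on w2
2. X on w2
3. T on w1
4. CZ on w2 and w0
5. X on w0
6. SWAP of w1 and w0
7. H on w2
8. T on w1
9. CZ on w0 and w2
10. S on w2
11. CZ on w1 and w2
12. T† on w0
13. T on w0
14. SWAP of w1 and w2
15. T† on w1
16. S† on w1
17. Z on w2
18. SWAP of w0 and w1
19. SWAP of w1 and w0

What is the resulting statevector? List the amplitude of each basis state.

The final amplitudes are -sqrt(2)*exp(I*pi/4)/2 on |001>, -sqrt(2)/2 on |011>, and 0 on every other basis state.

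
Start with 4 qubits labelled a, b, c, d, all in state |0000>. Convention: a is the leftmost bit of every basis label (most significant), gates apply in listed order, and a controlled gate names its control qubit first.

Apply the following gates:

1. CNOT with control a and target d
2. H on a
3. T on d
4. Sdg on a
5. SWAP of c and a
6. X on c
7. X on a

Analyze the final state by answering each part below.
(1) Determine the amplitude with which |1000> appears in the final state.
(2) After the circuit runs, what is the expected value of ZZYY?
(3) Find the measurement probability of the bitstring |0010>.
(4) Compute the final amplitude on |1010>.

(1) |1000> carries amplitude -sqrt(2)*I/2 in the final state.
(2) In the final state, ZZYY has expectation 0.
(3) A full measurement returns |0010> with probability 0.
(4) The amplitude on |1010> is sqrt(2)/2.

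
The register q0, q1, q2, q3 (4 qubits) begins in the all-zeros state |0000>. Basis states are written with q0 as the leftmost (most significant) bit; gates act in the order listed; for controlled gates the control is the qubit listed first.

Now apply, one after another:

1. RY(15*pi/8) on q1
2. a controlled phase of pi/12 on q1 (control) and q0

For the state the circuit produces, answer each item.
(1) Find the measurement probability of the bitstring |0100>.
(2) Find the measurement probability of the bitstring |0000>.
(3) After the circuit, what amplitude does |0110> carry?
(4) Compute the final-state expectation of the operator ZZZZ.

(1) The probability of measuring |0100> is sin(pi/16)**2.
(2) Outcome |0000> occurs with probability cos(pi/16)**2.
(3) |0110> carries amplitude 0 in the final state.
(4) In the final state, ZZZZ has expectation sqrt(sqrt(2) + 2)/2.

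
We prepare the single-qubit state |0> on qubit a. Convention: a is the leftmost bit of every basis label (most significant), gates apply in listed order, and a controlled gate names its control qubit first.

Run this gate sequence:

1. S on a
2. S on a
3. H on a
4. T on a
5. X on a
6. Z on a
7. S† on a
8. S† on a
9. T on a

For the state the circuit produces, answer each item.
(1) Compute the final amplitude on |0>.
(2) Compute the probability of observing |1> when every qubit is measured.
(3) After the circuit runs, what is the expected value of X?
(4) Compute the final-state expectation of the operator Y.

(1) The amplitude on |0> is sqrt(2)*exp(I*pi/4)/2.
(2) The probability of measuring |1> is 1/2.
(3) The observable X averages to 1.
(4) The expectation value of Y is 0.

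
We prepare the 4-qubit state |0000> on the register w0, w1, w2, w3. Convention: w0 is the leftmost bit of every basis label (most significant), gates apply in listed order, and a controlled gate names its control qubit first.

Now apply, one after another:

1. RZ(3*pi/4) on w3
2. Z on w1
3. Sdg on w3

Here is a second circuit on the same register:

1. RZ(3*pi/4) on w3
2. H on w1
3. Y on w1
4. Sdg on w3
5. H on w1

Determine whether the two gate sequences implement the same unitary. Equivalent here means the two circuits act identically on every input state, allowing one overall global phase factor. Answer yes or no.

No — the two circuits implement different unitaries, even allowing a global phase.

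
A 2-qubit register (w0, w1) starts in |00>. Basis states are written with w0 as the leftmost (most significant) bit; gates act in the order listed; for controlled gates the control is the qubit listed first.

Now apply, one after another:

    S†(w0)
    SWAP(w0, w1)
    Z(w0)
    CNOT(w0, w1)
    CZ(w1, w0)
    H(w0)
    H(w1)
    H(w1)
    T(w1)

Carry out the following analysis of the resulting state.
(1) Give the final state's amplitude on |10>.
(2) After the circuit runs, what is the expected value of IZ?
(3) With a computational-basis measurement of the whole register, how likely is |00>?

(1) |10> carries amplitude sqrt(2)/2 in the final state. Key observation: steps 7-8 multiply out to the identity, so the circuit reduces to the remaining gates.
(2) In the final state, IZ has expectation 1.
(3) Outcome |00> occurs with probability 1/2.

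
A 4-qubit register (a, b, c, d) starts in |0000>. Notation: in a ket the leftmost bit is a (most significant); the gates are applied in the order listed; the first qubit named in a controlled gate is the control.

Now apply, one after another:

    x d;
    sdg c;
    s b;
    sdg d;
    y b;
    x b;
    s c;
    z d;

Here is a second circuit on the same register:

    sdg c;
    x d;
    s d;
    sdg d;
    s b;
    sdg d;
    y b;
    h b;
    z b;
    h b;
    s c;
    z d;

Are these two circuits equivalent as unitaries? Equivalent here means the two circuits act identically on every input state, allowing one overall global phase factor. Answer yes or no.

Yes: on every input state the two circuits agree up to one overall phase factor.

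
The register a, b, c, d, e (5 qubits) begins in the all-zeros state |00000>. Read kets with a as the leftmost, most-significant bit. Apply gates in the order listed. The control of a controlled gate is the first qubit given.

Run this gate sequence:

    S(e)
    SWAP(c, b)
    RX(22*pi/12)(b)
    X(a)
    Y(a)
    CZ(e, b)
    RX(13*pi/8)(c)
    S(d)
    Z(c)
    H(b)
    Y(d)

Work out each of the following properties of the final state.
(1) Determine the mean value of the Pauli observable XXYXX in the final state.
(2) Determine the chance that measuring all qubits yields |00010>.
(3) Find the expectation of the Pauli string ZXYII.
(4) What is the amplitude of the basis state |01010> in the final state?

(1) The expectation value of XXYXX is 0.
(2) Outcome |00010> occurs with probability sqrt(2 - sqrt(2))/8 + 1/4.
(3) In the final state, ZXYII has expectation -sqrt(3*sqrt(2) + 6)/4.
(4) The final state's coefficient on |01010> equals (1 - I)*(sqrt(3) + I)*cos(3*pi/16)/4.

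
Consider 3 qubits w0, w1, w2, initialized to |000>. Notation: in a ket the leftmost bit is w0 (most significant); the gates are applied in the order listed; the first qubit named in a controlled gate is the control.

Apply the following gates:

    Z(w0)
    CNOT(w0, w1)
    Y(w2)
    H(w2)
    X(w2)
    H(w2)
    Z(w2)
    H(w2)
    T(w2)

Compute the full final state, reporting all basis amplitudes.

The resulting statevector has amplitude sqrt(2)*I/2 on |000>, -sqrt(2)*exp(3*I*pi/4)/2 on |001>, and 0 on every other basis state. Key observation: the block from step 4 through step 7 cancels to the identity and can be dropped.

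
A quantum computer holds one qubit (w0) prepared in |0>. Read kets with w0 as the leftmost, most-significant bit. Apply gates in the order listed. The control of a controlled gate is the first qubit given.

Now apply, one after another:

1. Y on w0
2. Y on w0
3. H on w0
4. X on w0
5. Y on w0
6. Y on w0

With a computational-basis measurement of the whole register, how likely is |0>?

Outcome |0> occurs with probability 1/2.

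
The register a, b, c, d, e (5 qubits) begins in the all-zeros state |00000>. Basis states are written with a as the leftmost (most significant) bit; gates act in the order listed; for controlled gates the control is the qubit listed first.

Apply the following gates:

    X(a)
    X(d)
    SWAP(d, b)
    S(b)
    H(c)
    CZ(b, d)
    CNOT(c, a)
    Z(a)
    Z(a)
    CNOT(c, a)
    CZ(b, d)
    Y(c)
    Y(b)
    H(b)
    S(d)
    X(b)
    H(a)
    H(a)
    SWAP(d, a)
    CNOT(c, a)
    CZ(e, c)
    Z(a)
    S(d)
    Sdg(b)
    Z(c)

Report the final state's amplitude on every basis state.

The resulting statevector has amplitude 1/2 on |00010>, -I/2 on |01010>, -1/2 on |10110>, I/2 on |11110>, and 0 on every other basis state.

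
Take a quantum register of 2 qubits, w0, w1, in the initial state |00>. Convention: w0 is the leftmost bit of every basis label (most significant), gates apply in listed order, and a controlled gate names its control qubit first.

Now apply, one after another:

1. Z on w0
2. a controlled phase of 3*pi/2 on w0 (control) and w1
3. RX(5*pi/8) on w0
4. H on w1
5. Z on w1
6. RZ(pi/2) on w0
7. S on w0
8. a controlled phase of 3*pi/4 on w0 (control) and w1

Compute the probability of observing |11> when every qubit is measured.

Outcome |11> occurs with probability sqrt(2 - sqrt(2))/8 + 1/4.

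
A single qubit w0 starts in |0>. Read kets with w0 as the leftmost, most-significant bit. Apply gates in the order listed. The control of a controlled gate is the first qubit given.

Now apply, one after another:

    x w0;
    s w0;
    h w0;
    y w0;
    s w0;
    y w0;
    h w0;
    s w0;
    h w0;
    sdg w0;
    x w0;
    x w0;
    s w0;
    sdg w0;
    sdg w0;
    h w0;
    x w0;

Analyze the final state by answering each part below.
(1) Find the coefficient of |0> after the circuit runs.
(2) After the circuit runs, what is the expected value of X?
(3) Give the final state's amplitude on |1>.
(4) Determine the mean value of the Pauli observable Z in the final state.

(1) The amplitude on |0> is -1/2 - I/2. Key observation: gates 11-12 undo each other exactly, leaving only the rest of the circuit to track.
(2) The observable X averages to 1.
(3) The amplitude on |1> is -1/2 - I/2.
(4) The expectation value of Z is 0.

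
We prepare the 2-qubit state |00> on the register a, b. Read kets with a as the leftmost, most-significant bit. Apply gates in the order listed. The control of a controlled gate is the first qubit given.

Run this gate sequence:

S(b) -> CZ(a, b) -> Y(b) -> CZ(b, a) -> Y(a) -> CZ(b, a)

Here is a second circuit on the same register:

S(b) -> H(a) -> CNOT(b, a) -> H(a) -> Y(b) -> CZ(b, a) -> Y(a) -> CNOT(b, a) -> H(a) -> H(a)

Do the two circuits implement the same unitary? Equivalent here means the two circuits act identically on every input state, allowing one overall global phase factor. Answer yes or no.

No: there is an input state on which the two circuits produce genuinely different outputs (not merely differing by a phase).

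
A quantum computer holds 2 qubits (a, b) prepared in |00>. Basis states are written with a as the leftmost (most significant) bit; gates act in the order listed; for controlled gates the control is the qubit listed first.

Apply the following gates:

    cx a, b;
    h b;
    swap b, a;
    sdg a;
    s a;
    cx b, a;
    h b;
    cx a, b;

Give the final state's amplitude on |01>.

|01> carries amplitude 1/2 in the final state.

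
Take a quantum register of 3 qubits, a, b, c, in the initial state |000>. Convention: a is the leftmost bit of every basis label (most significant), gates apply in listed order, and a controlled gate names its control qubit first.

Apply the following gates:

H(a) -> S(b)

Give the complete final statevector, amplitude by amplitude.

The final amplitudes are sqrt(2)/2 on |000>, sqrt(2)/2 on |100>, and 0 on every other basis state.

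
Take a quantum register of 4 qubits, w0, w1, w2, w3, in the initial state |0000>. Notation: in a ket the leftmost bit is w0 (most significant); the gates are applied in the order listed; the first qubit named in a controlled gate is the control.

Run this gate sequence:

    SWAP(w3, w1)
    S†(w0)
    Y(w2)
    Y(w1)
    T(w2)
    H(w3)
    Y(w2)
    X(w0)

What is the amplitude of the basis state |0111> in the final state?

The final state's coefficient on |0111> equals 0.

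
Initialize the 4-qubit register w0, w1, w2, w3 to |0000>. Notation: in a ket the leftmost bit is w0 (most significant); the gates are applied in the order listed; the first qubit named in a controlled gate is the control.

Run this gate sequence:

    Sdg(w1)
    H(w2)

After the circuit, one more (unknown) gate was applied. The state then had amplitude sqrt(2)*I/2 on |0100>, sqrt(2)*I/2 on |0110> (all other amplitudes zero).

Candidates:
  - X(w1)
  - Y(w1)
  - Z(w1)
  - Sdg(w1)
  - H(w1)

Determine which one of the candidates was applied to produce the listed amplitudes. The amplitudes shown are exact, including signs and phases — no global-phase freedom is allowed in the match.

The applied gate was Y(w1).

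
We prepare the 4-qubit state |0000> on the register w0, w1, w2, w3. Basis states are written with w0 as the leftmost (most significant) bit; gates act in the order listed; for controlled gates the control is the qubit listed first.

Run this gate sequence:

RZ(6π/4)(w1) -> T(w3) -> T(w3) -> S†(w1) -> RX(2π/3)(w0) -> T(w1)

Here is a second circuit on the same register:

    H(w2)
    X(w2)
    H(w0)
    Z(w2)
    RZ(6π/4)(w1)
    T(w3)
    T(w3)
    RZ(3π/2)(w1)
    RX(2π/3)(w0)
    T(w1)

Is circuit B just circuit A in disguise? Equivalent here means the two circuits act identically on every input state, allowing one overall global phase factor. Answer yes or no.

No, they are not equivalent — no single phase factor reconciles the two unitaries.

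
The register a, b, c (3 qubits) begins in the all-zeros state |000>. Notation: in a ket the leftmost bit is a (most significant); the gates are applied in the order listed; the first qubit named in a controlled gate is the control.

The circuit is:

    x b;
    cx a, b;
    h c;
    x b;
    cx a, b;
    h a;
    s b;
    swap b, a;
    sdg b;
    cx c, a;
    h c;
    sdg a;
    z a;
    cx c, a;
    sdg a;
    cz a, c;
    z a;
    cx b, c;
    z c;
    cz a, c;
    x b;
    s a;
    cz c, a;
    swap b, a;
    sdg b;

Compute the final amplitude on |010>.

|010> carries amplitude -sqrt(2)/4 in the final state.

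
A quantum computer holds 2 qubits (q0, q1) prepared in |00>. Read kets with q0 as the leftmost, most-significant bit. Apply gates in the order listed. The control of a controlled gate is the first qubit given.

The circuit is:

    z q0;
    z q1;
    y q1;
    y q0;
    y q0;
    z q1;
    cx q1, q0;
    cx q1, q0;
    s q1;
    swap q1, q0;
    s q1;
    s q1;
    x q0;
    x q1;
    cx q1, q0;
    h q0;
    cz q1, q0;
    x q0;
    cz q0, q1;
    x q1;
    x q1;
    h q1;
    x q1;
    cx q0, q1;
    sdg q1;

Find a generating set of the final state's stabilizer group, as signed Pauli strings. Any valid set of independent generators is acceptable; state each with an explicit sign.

The stabilizer group can be generated by +XI, +IY, among other valid generating sets.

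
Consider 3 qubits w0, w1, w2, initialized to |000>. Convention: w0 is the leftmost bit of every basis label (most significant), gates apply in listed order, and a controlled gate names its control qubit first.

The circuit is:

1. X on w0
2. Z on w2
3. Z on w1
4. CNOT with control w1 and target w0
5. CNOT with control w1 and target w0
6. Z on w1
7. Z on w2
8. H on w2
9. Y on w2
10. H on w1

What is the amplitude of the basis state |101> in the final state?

The amplitude on |101> is I/2. Key observation: steps 2-7 multiply out to the identity, so the circuit reduces to the remaining gates.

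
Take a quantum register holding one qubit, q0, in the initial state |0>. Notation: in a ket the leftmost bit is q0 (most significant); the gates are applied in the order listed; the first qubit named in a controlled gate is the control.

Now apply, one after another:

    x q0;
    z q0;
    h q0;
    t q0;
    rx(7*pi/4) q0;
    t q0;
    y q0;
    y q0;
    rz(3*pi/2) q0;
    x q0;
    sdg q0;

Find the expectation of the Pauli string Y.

The expectation value of Y is sqrt(2)/4 + 1/2.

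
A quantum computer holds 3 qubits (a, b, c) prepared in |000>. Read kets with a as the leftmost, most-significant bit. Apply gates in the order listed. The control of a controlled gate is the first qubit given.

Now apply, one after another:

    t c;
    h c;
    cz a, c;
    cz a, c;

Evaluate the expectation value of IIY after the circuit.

The expectation value of IIY is 0. Key observation: the block from step 3 through step 4 cancels to the identity and can be dropped.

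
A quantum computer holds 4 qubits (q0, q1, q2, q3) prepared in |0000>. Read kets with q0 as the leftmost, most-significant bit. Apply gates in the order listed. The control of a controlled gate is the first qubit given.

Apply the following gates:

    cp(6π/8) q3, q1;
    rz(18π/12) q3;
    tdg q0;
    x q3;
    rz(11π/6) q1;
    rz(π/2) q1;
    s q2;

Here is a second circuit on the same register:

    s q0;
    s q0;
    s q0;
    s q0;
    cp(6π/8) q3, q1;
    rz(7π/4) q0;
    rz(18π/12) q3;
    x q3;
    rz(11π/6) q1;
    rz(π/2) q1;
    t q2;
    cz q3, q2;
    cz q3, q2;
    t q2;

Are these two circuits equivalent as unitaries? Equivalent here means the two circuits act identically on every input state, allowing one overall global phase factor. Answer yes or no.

Yes — the two circuits implement the same unitary up to a global phase.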